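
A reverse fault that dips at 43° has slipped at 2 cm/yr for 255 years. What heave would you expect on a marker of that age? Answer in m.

3.73 m

dip-slip = rate × time = 2 cm/yr × 255 years = 5.100 m
heave = dip-slip × cos(dip) = 5.100 × cos(43°) = 3.73 m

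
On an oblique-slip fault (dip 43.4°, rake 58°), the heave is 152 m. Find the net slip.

247 m

dip-slip = heave / cos(dip) = 152 / cos(43.4°) = 209.2 m
net slip = dip-slip / sin(rake) = 209.2 / sin(58°) = 247 m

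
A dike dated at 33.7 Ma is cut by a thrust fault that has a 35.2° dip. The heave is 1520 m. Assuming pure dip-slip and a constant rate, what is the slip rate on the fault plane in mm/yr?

dip-slip = heave / cos(dip) = 1520 m / cos(35.2°) = 1860 m
rate = 1860 m / 33.7 Ma = 0.0000552 m/yr = 0.0552 mm/yr

0.0552 mm/yr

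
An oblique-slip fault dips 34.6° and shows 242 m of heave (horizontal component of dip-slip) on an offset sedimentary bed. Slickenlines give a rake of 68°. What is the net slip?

dip-slip = heave / cos(dip) = 242 / cos(34.6°) = 294 m
net slip = dip-slip / sin(rake) = 294 / sin(68°) = 317 m

317 m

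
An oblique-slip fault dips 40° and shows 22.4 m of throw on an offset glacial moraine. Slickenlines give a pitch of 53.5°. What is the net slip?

dip-slip = throw / sin(dip) = 22.4 / sin(40°) = 34.85 m
net slip = dip-slip / sin(rake) = 34.85 / sin(53.5°) = 43.4 m

43.4 m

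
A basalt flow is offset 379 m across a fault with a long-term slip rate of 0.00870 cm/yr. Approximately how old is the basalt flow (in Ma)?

4.36 Ma

age = offset / rate = 379 m / (0.00870 cm/yr) = 4.36e+06 yr = 4.36 Ma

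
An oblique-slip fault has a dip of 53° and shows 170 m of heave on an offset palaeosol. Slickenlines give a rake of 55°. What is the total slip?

dip-slip = heave / cos(dip) = 170 / cos(53°) = 282.5 m
net slip = dip-slip / sin(rake) = 282.5 / sin(55°) = 345 m

345 m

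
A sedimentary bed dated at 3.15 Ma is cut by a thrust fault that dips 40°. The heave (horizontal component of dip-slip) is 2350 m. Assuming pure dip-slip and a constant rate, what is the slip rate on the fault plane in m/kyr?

dip-slip = heave / cos(dip) = 2350 m / cos(40°) = 3068 m
rate = 3068 m / 3.15 Ma = 0.000974 m/yr = 0.974 m/kyr

0.974 m/kyr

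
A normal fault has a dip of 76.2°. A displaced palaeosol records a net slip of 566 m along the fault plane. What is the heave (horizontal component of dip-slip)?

heave = dip-slip × cos(dip) = 566 m × cos(76.2°) = 135 m

135 m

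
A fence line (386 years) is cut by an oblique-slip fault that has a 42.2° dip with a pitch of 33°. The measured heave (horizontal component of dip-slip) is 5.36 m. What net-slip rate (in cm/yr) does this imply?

dip-slip = heave / cos(dip) = 5.36 / cos(42.2°) = 7.235 m
net slip = dip-slip / sin(rake) = 7.235 / sin(33°) = 13.28 m
rate = 13.28 m / 386 years = 0.0344 m/yr = 3.44 cm/yr

3.44 cm/yr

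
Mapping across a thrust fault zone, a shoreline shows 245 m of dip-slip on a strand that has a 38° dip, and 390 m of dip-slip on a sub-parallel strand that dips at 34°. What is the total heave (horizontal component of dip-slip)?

516 m

heave_A = 245 × cos(38°) = 193.1 m
heave_B = 390 × cos(34°) = 323.3 m
total = 193.1 + 323.3 = 516 m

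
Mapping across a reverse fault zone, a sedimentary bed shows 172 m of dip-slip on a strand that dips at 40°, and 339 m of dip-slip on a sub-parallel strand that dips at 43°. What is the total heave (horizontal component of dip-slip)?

380 m

heave_A = 172 × cos(40°) = 131.8 m
heave_B = 339 × cos(43°) = 247.9 m
total = 131.8 + 247.9 = 380 m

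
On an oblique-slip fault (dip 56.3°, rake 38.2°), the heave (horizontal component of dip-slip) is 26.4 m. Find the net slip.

76.9 m

dip-slip = heave / cos(dip) = 26.4 / cos(56.3°) = 47.58 m
net slip = dip-slip / sin(rake) = 47.58 / sin(38.2°) = 76.9 m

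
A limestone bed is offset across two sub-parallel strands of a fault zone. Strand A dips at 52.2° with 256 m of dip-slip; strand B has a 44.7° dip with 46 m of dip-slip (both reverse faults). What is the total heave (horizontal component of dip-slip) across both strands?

190 m

heave_A = 256 × cos(52.2°) = 156.9 m
heave_B = 46 × cos(44.7°) = 32.70 m
total = 156.9 + 32.70 = 190 m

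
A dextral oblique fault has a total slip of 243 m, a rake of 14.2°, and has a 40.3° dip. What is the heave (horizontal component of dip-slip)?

45.5 m

dip-slip = net slip × sin(rake) = 243 m × sin(14.2°) = 59.61 m
heave = dip-slip × cos(dip) = 59.61 × cos(40.3°) = 45.5 m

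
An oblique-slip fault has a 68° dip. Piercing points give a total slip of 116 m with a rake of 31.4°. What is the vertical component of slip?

56 m

dip-slip = net slip × sin(rake) = 116 m × sin(31.4°) = 60.44 m
throw = dip-slip × sin(dip) = 60.44 × sin(68°) = 56 m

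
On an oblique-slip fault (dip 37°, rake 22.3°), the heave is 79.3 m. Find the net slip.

dip-slip = heave / cos(dip) = 79.3 / cos(37°) = 99.29 m
net slip = dip-slip / sin(rake) = 99.29 / sin(22.3°) = 262 m

262 m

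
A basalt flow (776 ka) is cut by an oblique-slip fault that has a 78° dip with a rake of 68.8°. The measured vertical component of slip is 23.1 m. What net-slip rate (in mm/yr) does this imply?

0.0326 mm/yr

dip-slip = throw / sin(dip) = 23.1 / sin(78°) = 23.62 m
net slip = dip-slip / sin(rake) = 23.62 / sin(68.8°) = 25.33 m
rate = 25.33 m / 776 ka = 0.0000326 m/yr = 0.0326 mm/yr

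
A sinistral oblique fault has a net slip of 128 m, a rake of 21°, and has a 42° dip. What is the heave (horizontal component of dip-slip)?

34.1 m

dip-slip = net slip × sin(rake) = 128 m × sin(21°) = 45.87 m
heave = dip-slip × cos(dip) = 45.87 × cos(42°) = 34.1 m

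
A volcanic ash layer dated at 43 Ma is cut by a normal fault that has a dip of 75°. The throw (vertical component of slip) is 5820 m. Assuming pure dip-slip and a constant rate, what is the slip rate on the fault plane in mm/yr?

dip-slip = throw / sin(dip) = 5820 m / sin(75°) = 6025 m
rate = 6025 m / 43 Ma = 0.000140 m/yr = 0.140 mm/yr

0.140 mm/yr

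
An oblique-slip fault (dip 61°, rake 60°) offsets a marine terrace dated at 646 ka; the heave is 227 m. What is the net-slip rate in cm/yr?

0.0837 cm/yr

dip-slip = heave / cos(dip) = 227 / cos(61°) = 468.2 m
net slip = dip-slip / sin(rake) = 468.2 / sin(60°) = 540.7 m
rate = 540.7 m / 646 ka = 0.000837 m/yr = 0.0837 cm/yr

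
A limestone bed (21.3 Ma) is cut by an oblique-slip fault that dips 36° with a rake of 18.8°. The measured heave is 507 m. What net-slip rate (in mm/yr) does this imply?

dip-slip = heave / cos(dip) = 507 / cos(36°) = 626.7 m
net slip = dip-slip / sin(rake) = 626.7 / sin(18.8°) = 1945 m
rate = 1945 m / 21.3 Ma = 0.0000913 m/yr = 0.0913 mm/yr

0.0913 mm/yr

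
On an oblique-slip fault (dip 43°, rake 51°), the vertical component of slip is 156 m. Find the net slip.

294 m

dip-slip = throw / sin(dip) = 156 / sin(43°) = 228.7 m
net slip = dip-slip / sin(rake) = 228.7 / sin(51°) = 294 m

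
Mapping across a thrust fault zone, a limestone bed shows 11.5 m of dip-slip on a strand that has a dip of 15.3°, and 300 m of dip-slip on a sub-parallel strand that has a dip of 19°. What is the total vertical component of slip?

throw_A = 11.5 × sin(15.3°) = 3.035 m
throw_B = 300 × sin(19°) = 97.67 m
total = 3.035 + 97.67 = 101 m

101 m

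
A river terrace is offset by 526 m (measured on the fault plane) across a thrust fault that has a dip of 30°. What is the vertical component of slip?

263 m

throw = dip-slip × sin(dip) = 526 m × sin(30°) = 263 m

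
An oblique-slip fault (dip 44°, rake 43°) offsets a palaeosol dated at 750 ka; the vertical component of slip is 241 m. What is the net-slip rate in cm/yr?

0.0678 cm/yr

dip-slip = throw / sin(dip) = 241 / sin(44°) = 346.9 m
net slip = dip-slip / sin(rake) = 346.9 / sin(43°) = 508.7 m
rate = 508.7 m / 750 ka = 0.000678 m/yr = 0.0678 cm/yr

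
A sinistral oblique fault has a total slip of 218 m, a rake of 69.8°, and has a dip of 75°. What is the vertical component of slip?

dip-slip = net slip × sin(rake) = 218 m × sin(69.8°) = 204.6 m
throw = dip-slip × sin(dip) = 204.6 × sin(75°) = 198 m

198 m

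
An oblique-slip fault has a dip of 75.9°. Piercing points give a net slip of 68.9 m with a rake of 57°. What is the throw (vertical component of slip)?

56 m

dip-slip = net slip × sin(rake) = 68.9 m × sin(57°) = 57.78 m
throw = dip-slip × sin(dip) = 57.78 × sin(75.9°) = 56 m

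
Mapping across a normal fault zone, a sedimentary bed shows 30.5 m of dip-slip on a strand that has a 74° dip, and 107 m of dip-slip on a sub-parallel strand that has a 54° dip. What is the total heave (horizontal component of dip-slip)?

heave_A = 30.5 × cos(74°) = 8.407 m
heave_B = 107 × cos(54°) = 62.89 m
total = 8.407 + 62.89 = 71.3 m

71.3 m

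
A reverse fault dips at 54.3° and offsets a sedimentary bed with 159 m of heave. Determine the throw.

throw = heave × tan(dip) = 159 × tan(54.3°) = 221 m

221 m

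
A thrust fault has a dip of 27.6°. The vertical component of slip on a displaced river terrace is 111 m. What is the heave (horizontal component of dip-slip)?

212 m

heave = throw / tan(dip) = 111 / tan(27.6°) = 212 m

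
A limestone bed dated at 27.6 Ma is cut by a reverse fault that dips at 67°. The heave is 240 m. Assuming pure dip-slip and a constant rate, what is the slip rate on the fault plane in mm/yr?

0.0223 mm/yr

dip-slip = heave / cos(dip) = 240 m / cos(67°) = 614.2 m
rate = 614.2 m / 27.6 Ma = 0.0000223 m/yr = 0.0223 mm/yr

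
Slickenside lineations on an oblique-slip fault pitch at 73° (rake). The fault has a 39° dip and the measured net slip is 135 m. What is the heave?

dip-slip = net slip × sin(rake) = 135 m × sin(73°) = 129.1 m
heave = dip-slip × cos(dip) = 129.1 × cos(39°) = 100 m

100 m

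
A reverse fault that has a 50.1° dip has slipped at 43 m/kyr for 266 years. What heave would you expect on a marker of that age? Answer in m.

7.34 m

dip-slip = rate × time = 43 m/kyr × 266 years = 11.44 m
heave = dip-slip × cos(dip) = 11.44 × cos(50.1°) = 7.34 m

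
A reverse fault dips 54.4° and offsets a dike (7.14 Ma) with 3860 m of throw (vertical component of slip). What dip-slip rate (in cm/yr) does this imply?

dip-slip = throw / sin(dip) = 3860 m / sin(54.4°) = 4747 m
rate = 4747 m / 7.14 Ma = 0.000665 m/yr = 0.0665 cm/yr

0.0665 cm/yr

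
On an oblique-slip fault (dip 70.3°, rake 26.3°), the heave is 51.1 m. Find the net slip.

342 m

dip-slip = heave / cos(dip) = 51.1 / cos(70.3°) = 151.6 m
net slip = dip-slip / sin(rake) = 151.6 / sin(26.3°) = 342 m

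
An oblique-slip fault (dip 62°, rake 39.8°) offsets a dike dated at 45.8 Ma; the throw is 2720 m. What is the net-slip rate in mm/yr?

dip-slip = throw / sin(dip) = 2720 / sin(62°) = 3081 m
net slip = dip-slip / sin(rake) = 3081 / sin(39.8°) = 4813 m
rate = 4813 m / 45.8 Ma = 0.000105 m/yr = 0.105 mm/yr

0.105 mm/yr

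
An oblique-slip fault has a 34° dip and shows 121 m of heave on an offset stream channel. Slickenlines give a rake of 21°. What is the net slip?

407 m

dip-slip = heave / cos(dip) = 121 / cos(34°) = 146 m
net slip = dip-slip / sin(rake) = 146 / sin(21°) = 407 m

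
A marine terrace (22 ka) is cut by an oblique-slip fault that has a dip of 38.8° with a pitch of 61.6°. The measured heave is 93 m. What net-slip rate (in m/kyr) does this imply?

dip-slip = heave / cos(dip) = 93 / cos(38.8°) = 119.3 m
net slip = dip-slip / sin(rake) = 119.3 / sin(61.6°) = 135.7 m
rate = 135.7 m / 22 ka = 0.00617 m/yr = 6.17 m/kyr

6.17 m/kyr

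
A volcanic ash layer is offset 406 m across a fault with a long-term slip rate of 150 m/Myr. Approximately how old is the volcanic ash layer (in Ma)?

2.71 Ma

age = offset / rate = 406 m / (150 m/Myr) = 2.71e+06 yr = 2.71 Ma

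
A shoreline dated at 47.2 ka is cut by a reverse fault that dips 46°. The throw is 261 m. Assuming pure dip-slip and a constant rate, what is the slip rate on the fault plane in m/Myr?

7690 m/Myr

dip-slip = throw / sin(dip) = 261 m / sin(46°) = 362.8 m
rate = 362.8 m / 47.2 ka = 0.00769 m/yr = 7690 m/Myr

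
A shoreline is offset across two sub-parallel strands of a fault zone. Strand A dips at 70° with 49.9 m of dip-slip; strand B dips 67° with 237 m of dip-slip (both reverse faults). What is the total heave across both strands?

110 m

heave_A = 49.9 × cos(70°) = 17.07 m
heave_B = 237 × cos(67°) = 92.60 m
total = 17.07 + 92.60 = 110 m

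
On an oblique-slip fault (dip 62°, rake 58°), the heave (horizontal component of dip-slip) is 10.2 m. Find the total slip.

25.6 m

dip-slip = heave / cos(dip) = 10.2 / cos(62°) = 21.73 m
net slip = dip-slip / sin(rake) = 21.73 / sin(58°) = 25.6 m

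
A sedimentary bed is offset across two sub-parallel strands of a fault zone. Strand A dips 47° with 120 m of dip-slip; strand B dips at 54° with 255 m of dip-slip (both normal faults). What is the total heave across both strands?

heave_A = 120 × cos(47°) = 81.84 m
heave_B = 255 × cos(54°) = 149.9 m
total = 81.84 + 149.9 = 232 m

232 m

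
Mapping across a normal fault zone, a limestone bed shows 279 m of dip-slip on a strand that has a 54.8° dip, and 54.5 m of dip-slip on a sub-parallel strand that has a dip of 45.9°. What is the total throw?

throw_A = 279 × sin(54.8°) = 228 m
throw_B = 54.5 × sin(45.9°) = 39.14 m
total = 228 + 39.14 = 267 m

267 m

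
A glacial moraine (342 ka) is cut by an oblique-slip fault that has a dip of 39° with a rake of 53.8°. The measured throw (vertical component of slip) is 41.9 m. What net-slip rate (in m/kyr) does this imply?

dip-slip = throw / sin(dip) = 41.9 / sin(39°) = 66.58 m
net slip = dip-slip / sin(rake) = 66.58 / sin(53.8°) = 82.51 m
rate = 82.51 m / 342 ka = 0.000241 m/yr = 0.241 m/kyr

0.241 m/kyr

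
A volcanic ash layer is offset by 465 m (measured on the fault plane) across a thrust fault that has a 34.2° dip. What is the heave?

385 m

heave = dip-slip × cos(dip) = 465 m × cos(34.2°) = 385 m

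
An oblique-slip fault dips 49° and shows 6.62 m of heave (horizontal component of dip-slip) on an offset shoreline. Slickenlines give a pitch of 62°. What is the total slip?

11.4 m

dip-slip = heave / cos(dip) = 6.62 / cos(49°) = 10.09 m
net slip = dip-slip / sin(rake) = 10.09 / sin(62°) = 11.4 m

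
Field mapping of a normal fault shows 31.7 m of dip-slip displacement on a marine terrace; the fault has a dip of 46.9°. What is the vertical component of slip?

23.1 m

throw = dip-slip × sin(dip) = 31.7 m × sin(46.9°) = 23.1 m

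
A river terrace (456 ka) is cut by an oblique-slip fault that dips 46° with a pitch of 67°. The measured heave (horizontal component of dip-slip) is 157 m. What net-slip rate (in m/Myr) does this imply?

538 m/Myr

dip-slip = heave / cos(dip) = 157 / cos(46°) = 226 m
net slip = dip-slip / sin(rake) = 226 / sin(67°) = 245.5 m
rate = 245.5 m / 456 ka = 0.000538 m/yr = 538 m/Myr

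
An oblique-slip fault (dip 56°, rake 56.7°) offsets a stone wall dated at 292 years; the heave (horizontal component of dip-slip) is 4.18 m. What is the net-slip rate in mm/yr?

30.6 mm/yr

dip-slip = heave / cos(dip) = 4.18 / cos(56°) = 7.475 m
net slip = dip-slip / sin(rake) = 7.475 / sin(56.7°) = 8.944 m
rate = 8.944 m / 292 years = 0.0306 m/yr = 30.6 mm/yr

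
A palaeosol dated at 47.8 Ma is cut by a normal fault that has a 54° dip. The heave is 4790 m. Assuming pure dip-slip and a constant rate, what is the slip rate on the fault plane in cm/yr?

0.0170 cm/yr

dip-slip = heave / cos(dip) = 4790 m / cos(54°) = 8149 m
rate = 8149 m / 47.8 Ma = 0.000170 m/yr = 0.0170 cm/yr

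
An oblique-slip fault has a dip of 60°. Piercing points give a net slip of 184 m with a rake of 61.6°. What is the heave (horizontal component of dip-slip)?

dip-slip = net slip × sin(rake) = 184 m × sin(61.6°) = 161.9 m
heave = dip-slip × cos(dip) = 161.9 × cos(60°) = 80.9 m

80.9 m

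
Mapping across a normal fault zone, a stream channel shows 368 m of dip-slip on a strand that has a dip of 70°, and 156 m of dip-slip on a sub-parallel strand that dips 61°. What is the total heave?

heave_A = 368 × cos(70°) = 125.9 m
heave_B = 156 × cos(61°) = 75.63 m
total = 125.9 + 75.63 = 201 m

201 m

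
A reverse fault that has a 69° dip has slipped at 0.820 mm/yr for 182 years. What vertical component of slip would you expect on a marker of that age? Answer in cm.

dip-slip = rate × time = 0.820 mm/yr × 182 years = 0.1492 m
throw = dip-slip × sin(dip) = 0.1492 × sin(69°) = 0.139 m = 13.9 cm

13.9 cm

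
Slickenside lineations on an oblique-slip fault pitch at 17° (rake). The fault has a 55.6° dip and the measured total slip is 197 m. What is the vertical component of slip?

47.5 m

dip-slip = net slip × sin(rake) = 197 m × sin(17°) = 57.60 m
throw = dip-slip × sin(dip) = 57.60 × sin(55.6°) = 47.5 m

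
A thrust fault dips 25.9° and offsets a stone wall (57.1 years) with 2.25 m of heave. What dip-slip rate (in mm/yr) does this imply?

43.8 mm/yr

dip-slip = heave / cos(dip) = 2.25 m / cos(25.9°) = 2.501 m
rate = 2.501 m / 57.1 years = 0.0438 m/yr = 43.8 mm/yr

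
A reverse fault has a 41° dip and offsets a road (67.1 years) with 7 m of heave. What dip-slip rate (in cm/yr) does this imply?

dip-slip = heave / cos(dip) = 7 m / cos(41°) = 9.275 m
rate = 9.275 m / 67.1 years = 0.138 m/yr = 13.8 cm/yr

13.8 cm/yr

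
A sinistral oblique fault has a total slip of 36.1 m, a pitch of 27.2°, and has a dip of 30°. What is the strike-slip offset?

32.1 m

strike-slip = net slip × cos(rake) = 36.1 m × cos(27.2°) = 32.1 m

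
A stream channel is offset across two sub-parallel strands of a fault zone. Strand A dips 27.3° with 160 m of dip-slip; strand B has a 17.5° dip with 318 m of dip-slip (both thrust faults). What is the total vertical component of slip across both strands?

169 m

throw_A = 160 × sin(27.3°) = 73.38 m
throw_B = 318 × sin(17.5°) = 95.62 m
total = 73.38 + 95.62 = 169 m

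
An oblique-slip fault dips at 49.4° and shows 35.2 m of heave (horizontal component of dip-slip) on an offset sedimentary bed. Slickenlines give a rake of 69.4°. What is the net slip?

57.8 m

dip-slip = heave / cos(dip) = 35.2 / cos(49.4°) = 54.09 m
net slip = dip-slip / sin(rake) = 54.09 / sin(69.4°) = 57.8 m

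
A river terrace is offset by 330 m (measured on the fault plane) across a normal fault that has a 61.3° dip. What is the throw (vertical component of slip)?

289 m

throw = dip-slip × sin(dip) = 330 m × sin(61.3°) = 289 m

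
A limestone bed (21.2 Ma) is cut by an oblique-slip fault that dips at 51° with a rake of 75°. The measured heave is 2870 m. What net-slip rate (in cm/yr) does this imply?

0.0223 cm/yr

dip-slip = heave / cos(dip) = 2870 / cos(51°) = 4560 m
net slip = dip-slip / sin(rake) = 4560 / sin(75°) = 4721 m
rate = 4721 m / 21.2 Ma = 0.000223 m/yr = 0.0223 cm/yr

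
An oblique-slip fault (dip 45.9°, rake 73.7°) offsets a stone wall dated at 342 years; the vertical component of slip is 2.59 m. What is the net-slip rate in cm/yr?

dip-slip = throw / sin(dip) = 2.59 / sin(45.9°) = 3.607 m
net slip = dip-slip / sin(rake) = 3.607 / sin(73.7°) = 3.758 m
rate = 3.758 m / 342 years = 0.0110 m/yr = 1.10 cm/yr

1.10 cm/yr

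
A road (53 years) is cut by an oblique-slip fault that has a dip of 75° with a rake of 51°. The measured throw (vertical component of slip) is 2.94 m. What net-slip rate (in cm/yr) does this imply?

dip-slip = throw / sin(dip) = 2.94 / sin(75°) = 3.044 m
net slip = dip-slip / sin(rake) = 3.044 / sin(51°) = 3.917 m
rate = 3.917 m / 53 years = 0.0739 m/yr = 7.39 cm/yr

7.39 cm/yr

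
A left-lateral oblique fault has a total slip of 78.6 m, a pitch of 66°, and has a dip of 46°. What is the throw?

51.7 m

dip-slip = net slip × sin(rake) = 78.6 m × sin(66°) = 71.80 m
throw = dip-slip × sin(dip) = 71.80 × sin(46°) = 51.7 m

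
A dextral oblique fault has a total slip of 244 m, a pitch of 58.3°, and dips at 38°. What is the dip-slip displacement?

dip-slip = net slip × sin(rake) = 244 m × sin(58.3°) = 208 m

208 m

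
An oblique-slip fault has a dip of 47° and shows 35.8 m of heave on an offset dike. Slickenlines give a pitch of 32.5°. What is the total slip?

97.7 m

dip-slip = heave / cos(dip) = 35.8 / cos(47°) = 52.49 m
net slip = dip-slip / sin(rake) = 52.49 / sin(32.5°) = 97.7 m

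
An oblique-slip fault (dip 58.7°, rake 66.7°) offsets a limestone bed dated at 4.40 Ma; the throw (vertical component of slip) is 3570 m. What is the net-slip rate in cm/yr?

dip-slip = throw / sin(dip) = 3570 / sin(58.7°) = 4178 m
net slip = dip-slip / sin(rake) = 4178 / sin(66.7°) = 4549 m
rate = 4549 m / 4.40 Ma = 0.00103 m/yr = 0.103 cm/yr

0.103 cm/yr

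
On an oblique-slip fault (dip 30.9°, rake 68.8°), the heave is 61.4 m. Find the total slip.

76.8 m

dip-slip = heave / cos(dip) = 61.4 / cos(30.9°) = 71.56 m
net slip = dip-slip / sin(rake) = 71.56 / sin(68.8°) = 76.8 m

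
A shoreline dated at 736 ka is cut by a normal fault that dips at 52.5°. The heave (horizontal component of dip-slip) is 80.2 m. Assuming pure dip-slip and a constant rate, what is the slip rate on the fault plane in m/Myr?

dip-slip = heave / cos(dip) = 80.2 m / cos(52.5°) = 131.7 m
rate = 131.7 m / 736 ka = 0.000179 m/yr = 179 m/Myr

179 m/Myr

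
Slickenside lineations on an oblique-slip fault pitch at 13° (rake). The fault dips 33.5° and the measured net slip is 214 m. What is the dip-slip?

48.1 m

dip-slip = net slip × sin(rake) = 214 m × sin(13°) = 48.1 m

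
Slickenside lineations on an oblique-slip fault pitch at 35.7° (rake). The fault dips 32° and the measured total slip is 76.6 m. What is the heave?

dip-slip = net slip × sin(rake) = 76.6 m × sin(35.7°) = 44.70 m
heave = dip-slip × cos(dip) = 44.70 × cos(32°) = 37.9 m

37.9 m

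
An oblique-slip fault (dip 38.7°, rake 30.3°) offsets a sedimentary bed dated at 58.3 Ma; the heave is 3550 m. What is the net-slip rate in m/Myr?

dip-slip = heave / cos(dip) = 3550 / cos(38.7°) = 4549 m
net slip = dip-slip / sin(rake) = 4549 / sin(30.3°) = 9016 m
rate = 9016 m / 58.3 Ma = 0.000155 m/yr = 155 m/Myr

155 m/Myr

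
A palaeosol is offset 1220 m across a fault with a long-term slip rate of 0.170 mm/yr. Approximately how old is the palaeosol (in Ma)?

age = offset / rate = 1220 m / (0.170 mm/yr) = 7.18e+06 yr = 7.18 Ma

7.18 Ma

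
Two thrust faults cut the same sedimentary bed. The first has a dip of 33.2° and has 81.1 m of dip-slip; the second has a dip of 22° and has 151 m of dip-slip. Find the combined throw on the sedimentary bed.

101 m

throw_A = 81.1 × sin(33.2°) = 44.41 m
throw_B = 151 × sin(22°) = 56.57 m
total = 44.41 + 56.57 = 101 m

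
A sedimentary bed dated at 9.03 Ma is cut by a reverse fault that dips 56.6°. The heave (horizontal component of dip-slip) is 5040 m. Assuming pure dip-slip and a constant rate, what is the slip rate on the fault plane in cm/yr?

0.101 cm/yr

dip-slip = heave / cos(dip) = 5040 m / cos(56.6°) = 9156 m
rate = 9156 m / 9.03 Ma = 0.00101 m/yr = 0.101 cm/yr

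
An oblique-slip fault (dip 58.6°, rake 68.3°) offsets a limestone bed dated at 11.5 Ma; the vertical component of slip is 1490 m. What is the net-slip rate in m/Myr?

dip-slip = throw / sin(dip) = 1490 / sin(58.6°) = 1746 m
net slip = dip-slip / sin(rake) = 1746 / sin(68.3°) = 1879 m
rate = 1879 m / 11.5 Ma = 0.000163 m/yr = 163 m/Myr

163 m/Myr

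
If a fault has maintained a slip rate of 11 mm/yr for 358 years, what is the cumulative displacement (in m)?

slip = rate × time = 11 mm/yr × 358 years = 3.94 m

3.94 m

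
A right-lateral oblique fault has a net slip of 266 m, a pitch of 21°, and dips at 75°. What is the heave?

dip-slip = net slip × sin(rake) = 266 m × sin(21°) = 95.33 m
heave = dip-slip × cos(dip) = 95.33 × cos(75°) = 24.7 m

24.7 m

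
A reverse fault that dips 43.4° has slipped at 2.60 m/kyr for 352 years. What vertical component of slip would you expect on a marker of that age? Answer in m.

0.629 m

dip-slip = rate × time = 2.60 m/kyr × 352 years = 0.9152 m
throw = dip-slip × sin(dip) = 0.9152 × sin(43.4°) = 0.629 m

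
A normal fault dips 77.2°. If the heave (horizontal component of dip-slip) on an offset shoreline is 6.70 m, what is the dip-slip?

30.2 m

dip-slip = heave / cos(dip) = 6.70 / cos(77.2°) = 30.2 m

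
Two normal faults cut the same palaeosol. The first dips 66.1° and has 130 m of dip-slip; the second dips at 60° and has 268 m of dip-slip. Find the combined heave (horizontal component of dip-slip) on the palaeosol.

187 m

heave_A = 130 × cos(66.1°) = 52.67 m
heave_B = 268 × cos(60°) = 134 m
total = 52.67 + 134 = 187 m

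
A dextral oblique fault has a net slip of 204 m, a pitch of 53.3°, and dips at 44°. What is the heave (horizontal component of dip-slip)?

dip-slip = net slip × sin(rake) = 204 m × sin(53.3°) = 163.6 m
heave = dip-slip × cos(dip) = 163.6 × cos(44°) = 118 m

118 m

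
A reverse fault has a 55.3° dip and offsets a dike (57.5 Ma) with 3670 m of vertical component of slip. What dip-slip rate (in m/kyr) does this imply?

dip-slip = throw / sin(dip) = 3670 m / sin(55.3°) = 4464 m
rate = 4464 m / 57.5 Ma = 0.0000776 m/yr = 0.0776 m/kyr

0.0776 m/kyr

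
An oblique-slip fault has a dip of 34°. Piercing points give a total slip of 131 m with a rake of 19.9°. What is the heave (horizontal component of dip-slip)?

37 m

dip-slip = net slip × sin(rake) = 131 m × sin(19.9°) = 44.59 m
heave = dip-slip × cos(dip) = 44.59 × cos(34°) = 37 m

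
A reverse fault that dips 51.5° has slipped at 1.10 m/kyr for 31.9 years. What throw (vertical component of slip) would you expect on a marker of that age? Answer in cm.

dip-slip = rate × time = 1.10 m/kyr × 31.9 years = 0.03509 m
throw = dip-slip × sin(dip) = 0.03509 × sin(51.5°) = 0.0275 m = 2.75 cm

2.75 cm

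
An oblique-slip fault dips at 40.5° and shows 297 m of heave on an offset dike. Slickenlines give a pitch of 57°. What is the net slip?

466 m

dip-slip = heave / cos(dip) = 297 / cos(40.5°) = 390.6 m
net slip = dip-slip / sin(rake) = 390.6 / sin(57°) = 466 m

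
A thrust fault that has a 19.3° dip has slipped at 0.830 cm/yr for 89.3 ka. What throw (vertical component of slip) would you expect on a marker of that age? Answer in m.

dip-slip = rate × time = 0.830 cm/yr × 89.3 ka = 741.2 m
throw = dip-slip × sin(dip) = 741.2 × sin(19.3°) = 245 m

245 m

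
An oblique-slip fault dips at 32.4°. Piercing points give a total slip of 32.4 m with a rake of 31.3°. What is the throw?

9.02 m

dip-slip = net slip × sin(rake) = 32.4 m × sin(31.3°) = 16.83 m
throw = dip-slip × sin(dip) = 16.83 × sin(32.4°) = 9.02 m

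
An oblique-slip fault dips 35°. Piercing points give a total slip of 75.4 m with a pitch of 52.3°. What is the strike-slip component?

46.1 m

strike-slip = net slip × cos(rake) = 75.4 m × cos(52.3°) = 46.1 m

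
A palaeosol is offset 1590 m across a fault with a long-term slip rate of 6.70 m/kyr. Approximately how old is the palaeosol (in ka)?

237 ka

age = offset / rate = 1590 m / (6.70 m/kyr) = 237000 yr = 237 ka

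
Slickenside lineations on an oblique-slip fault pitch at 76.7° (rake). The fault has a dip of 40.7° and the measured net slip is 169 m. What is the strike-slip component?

38.9 m

strike-slip = net slip × cos(rake) = 169 m × cos(76.7°) = 38.9 m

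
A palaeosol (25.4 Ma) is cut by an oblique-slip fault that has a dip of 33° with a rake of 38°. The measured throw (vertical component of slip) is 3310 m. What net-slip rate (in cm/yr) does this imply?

dip-slip = throw / sin(dip) = 3310 / sin(33°) = 6077 m
net slip = dip-slip / sin(rake) = 6077 / sin(38°) = 9871 m
rate = 9871 m / 25.4 Ma = 0.000389 m/yr = 0.0389 cm/yr

0.0389 cm/yr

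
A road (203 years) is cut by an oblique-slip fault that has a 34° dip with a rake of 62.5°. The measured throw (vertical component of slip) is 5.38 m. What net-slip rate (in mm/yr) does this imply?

dip-slip = throw / sin(dip) = 5.38 / sin(34°) = 9.621 m
net slip = dip-slip / sin(rake) = 9.621 / sin(62.5°) = 10.85 m
rate = 10.85 m / 203 years = 0.0534 m/yr = 53.4 mm/yr

53.4 mm/yr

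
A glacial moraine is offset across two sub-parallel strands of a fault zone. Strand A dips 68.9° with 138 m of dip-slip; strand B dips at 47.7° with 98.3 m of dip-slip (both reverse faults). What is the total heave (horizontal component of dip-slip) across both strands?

116 m

heave_A = 138 × cos(68.9°) = 49.68 m
heave_B = 98.3 × cos(47.7°) = 66.16 m
total = 49.68 + 66.16 = 116 m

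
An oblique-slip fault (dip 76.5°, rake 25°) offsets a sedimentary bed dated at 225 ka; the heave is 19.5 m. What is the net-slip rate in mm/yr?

0.878 mm/yr

dip-slip = heave / cos(dip) = 19.5 / cos(76.5°) = 83.53 m
net slip = dip-slip / sin(rake) = 83.53 / sin(25°) = 197.7 m
rate = 197.7 m / 225 ka = 0.000878 m/yr = 0.878 mm/yr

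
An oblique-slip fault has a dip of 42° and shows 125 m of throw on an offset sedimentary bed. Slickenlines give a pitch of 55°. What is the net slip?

228 m

dip-slip = throw / sin(dip) = 125 / sin(42°) = 186.8 m
net slip = dip-slip / sin(rake) = 186.8 / sin(55°) = 228 m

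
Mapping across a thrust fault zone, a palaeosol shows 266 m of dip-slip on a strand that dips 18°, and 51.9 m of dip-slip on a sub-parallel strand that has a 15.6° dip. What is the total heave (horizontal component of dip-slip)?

heave_A = 266 × cos(18°) = 253 m
heave_B = 51.9 × cos(15.6°) = 49.99 m
total = 253 + 49.99 = 303 m

303 m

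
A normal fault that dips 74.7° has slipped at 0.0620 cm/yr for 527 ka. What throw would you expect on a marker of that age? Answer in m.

dip-slip = rate × time = 0.0620 cm/yr × 527 ka = 326.7 m
throw = dip-slip × sin(dip) = 326.7 × sin(74.7°) = 315 m

315 m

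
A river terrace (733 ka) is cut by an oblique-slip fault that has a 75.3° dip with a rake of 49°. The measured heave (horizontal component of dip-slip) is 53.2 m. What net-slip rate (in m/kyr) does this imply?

0.379 m/kyr

dip-slip = heave / cos(dip) = 53.2 / cos(75.3°) = 209.6 m
net slip = dip-slip / sin(rake) = 209.6 / sin(49°) = 277.8 m
rate = 277.8 m / 733 ka = 0.000379 m/yr = 0.379 m/kyr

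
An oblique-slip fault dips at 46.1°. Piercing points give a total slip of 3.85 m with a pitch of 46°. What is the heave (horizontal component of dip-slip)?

dip-slip = net slip × sin(rake) = 3.85 m × sin(46°) = 2.769 m
heave = dip-slip × cos(dip) = 2.769 × cos(46.1°) = 1.92 m

1.92 m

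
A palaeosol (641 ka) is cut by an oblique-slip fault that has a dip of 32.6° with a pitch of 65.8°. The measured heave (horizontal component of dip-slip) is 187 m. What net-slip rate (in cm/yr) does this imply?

dip-slip = heave / cos(dip) = 187 / cos(32.6°) = 222 m
net slip = dip-slip / sin(rake) = 222 / sin(65.8°) = 243.4 m
rate = 243.4 m / 641 ka = 0.000380 m/yr = 0.0380 cm/yr

0.0380 cm/yr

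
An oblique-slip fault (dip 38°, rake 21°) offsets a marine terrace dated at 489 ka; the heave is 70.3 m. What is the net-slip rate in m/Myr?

509 m/Myr

dip-slip = heave / cos(dip) = 70.3 / cos(38°) = 89.21 m
net slip = dip-slip / sin(rake) = 89.21 / sin(21°) = 248.9 m
rate = 248.9 m / 489 ka = 0.000509 m/yr = 509 m/Myr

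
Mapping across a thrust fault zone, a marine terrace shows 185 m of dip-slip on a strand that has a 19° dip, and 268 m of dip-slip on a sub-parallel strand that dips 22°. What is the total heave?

heave_A = 185 × cos(19°) = 174.9 m
heave_B = 268 × cos(22°) = 248.5 m
total = 174.9 + 248.5 = 423 m

423 m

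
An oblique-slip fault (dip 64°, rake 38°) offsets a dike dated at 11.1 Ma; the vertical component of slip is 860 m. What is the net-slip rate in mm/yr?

dip-slip = throw / sin(dip) = 860 / sin(64°) = 956.8 m
net slip = dip-slip / sin(rake) = 956.8 / sin(38°) = 1554 m
rate = 1554 m / 11.1 Ma = 0.000140 m/yr = 0.140 mm/yr

0.140 mm/yr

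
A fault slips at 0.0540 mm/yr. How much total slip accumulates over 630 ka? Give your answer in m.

34 m

slip = rate × time = 0.0540 mm/yr × 630 ka = 34 m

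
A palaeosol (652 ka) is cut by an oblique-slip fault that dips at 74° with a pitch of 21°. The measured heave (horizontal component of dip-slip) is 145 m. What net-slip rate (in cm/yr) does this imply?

dip-slip = heave / cos(dip) = 145 / cos(74°) = 526.1 m
net slip = dip-slip / sin(rake) = 526.1 / sin(21°) = 1468 m
rate = 1468 m / 652 ka = 0.00225 m/yr = 0.225 cm/yr

0.225 cm/yr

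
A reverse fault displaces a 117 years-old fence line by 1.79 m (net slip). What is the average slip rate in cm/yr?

1.53 cm/yr

rate = 1.79 m / 117 years = 0.0153 m/yr = 1.53 cm/yr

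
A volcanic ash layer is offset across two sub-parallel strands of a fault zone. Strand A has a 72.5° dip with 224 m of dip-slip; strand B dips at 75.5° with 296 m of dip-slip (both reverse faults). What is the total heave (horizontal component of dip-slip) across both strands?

heave_A = 224 × cos(72.5°) = 67.36 m
heave_B = 296 × cos(75.5°) = 74.11 m
total = 67.36 + 74.11 = 141 m

141 m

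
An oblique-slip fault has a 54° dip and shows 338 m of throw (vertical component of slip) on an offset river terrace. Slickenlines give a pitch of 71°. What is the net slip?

442 m

dip-slip = throw / sin(dip) = 338 / sin(54°) = 417.8 m
net slip = dip-slip / sin(rake) = 417.8 / sin(71°) = 442 m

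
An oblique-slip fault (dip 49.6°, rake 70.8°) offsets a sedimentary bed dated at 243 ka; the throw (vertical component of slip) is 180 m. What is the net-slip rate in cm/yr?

0.103 cm/yr

dip-slip = throw / sin(dip) = 180 / sin(49.6°) = 236.4 m
net slip = dip-slip / sin(rake) = 236.4 / sin(70.8°) = 250.3 m
rate = 250.3 m / 243 ka = 0.00103 m/yr = 0.103 cm/yr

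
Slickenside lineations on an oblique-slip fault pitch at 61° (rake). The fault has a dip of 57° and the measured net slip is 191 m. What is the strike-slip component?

92.6 m

strike-slip = net slip × cos(rake) = 191 m × cos(61°) = 92.6 m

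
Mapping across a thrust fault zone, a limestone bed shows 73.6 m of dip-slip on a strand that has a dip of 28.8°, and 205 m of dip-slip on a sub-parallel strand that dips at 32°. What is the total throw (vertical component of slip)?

144 m

throw_A = 73.6 × sin(28.8°) = 35.46 m
throw_B = 205 × sin(32°) = 108.6 m
total = 35.46 + 108.6 = 144 m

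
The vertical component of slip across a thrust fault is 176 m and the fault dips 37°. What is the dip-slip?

dip-slip = throw / sin(dip) = 176 / sin(37°) = 292 m

292 m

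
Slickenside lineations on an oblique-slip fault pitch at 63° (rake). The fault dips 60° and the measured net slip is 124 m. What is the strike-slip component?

strike-slip = net slip × cos(rake) = 124 m × cos(63°) = 56.3 m

56.3 m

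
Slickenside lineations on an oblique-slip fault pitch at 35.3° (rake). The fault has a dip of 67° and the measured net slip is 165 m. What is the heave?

37.3 m

dip-slip = net slip × sin(rake) = 165 m × sin(35.3°) = 95.35 m
heave = dip-slip × cos(dip) = 95.35 × cos(67°) = 37.3 m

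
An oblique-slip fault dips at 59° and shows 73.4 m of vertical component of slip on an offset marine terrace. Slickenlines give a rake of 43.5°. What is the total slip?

124 m

dip-slip = throw / sin(dip) = 73.4 / sin(59°) = 85.63 m
net slip = dip-slip / sin(rake) = 85.63 / sin(43.5°) = 124 m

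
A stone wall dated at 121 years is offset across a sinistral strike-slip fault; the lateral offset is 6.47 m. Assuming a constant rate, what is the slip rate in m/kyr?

rate = 6.47 m / 121 years = 0.0535 m/yr = 53.5 m/kyr

53.5 m/kyr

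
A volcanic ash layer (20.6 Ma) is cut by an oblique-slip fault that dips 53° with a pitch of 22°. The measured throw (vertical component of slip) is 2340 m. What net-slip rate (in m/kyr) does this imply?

dip-slip = throw / sin(dip) = 2340 / sin(53°) = 2930 m
net slip = dip-slip / sin(rake) = 2930 / sin(22°) = 7822 m
rate = 7822 m / 20.6 Ma = 0.000380 m/yr = 0.380 m/kyr

0.380 m/kyr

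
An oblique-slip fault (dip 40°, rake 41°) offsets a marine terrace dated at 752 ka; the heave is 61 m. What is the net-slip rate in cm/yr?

0.0161 cm/yr

dip-slip = heave / cos(dip) = 61 / cos(40°) = 79.63 m
net slip = dip-slip / sin(rake) = 79.63 / sin(41°) = 121.4 m
rate = 121.4 m / 752 ka = 0.000161 m/yr = 0.0161 cm/yr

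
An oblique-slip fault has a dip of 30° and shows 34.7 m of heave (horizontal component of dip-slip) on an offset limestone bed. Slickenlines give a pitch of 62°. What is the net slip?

45.4 m

dip-slip = heave / cos(dip) = 34.7 / cos(30°) = 40.07 m
net slip = dip-slip / sin(rake) = 40.07 / sin(62°) = 45.4 m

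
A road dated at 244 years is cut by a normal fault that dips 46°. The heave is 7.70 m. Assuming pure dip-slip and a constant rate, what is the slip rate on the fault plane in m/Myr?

45400 m/Myr

dip-slip = heave / cos(dip) = 7.70 m / cos(46°) = 11.08 m
rate = 11.08 m / 244 years = 0.0454 m/yr = 45400 m/Myr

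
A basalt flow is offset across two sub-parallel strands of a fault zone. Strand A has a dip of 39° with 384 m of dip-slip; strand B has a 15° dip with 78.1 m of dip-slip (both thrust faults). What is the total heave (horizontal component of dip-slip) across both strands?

374 m

heave_A = 384 × cos(39°) = 298.4 m
heave_B = 78.1 × cos(15°) = 75.44 m
total = 298.4 + 75.44 = 374 m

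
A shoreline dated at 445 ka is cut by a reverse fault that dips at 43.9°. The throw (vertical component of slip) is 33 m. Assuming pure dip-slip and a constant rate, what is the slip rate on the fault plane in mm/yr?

dip-slip = throw / sin(dip) = 33 m / sin(43.9°) = 47.59 m
rate = 47.59 m / 445 ka = 0.000107 m/yr = 0.107 mm/yr

0.107 mm/yr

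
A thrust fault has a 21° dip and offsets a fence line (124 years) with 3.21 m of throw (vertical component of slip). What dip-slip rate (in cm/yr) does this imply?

dip-slip = throw / sin(dip) = 3.21 m / sin(21°) = 8.957 m
rate = 8.957 m / 124 years = 0.0722 m/yr = 7.22 cm/yr

7.22 cm/yr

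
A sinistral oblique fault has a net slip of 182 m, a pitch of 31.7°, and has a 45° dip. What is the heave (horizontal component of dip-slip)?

67.6 m

dip-slip = net slip × sin(rake) = 182 m × sin(31.7°) = 95.64 m
heave = dip-slip × cos(dip) = 95.64 × cos(45°) = 67.6 m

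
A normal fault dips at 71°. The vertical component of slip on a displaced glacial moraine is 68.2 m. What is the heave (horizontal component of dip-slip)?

23.5 m

heave = throw / tan(dip) = 68.2 / tan(71°) = 23.5 m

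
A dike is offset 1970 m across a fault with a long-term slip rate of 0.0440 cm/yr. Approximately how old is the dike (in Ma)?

4.48 Ma

age = offset / rate = 1970 m / (0.0440 cm/yr) = 4.48e+06 yr = 4.48 Ma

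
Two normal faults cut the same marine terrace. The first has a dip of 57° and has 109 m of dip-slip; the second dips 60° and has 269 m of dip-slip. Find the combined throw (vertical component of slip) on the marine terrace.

324 m

throw_A = 109 × sin(57°) = 91.42 m
throw_B = 269 × sin(60°) = 233 m
total = 91.42 + 233 = 324 m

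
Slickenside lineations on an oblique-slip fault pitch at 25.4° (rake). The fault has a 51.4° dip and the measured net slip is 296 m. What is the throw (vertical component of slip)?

dip-slip = net slip × sin(rake) = 296 m × sin(25.4°) = 127 m
throw = dip-slip × sin(dip) = 127 × sin(51.4°) = 99.2 m

99.2 m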